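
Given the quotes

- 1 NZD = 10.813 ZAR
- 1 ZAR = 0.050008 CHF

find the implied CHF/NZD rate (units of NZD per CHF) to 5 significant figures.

CHF/NZD = 1.8493

1 CHF ÷ 0.050008 = 19.9968 ZAR
19.9968 ZAR ÷ 10.813 = 1.84933 NZD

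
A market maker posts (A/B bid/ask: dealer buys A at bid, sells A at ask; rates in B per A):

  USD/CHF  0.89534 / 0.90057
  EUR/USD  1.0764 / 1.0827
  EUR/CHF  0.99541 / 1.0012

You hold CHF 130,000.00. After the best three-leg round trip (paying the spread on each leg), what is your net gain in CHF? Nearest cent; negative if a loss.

Best loop CHF → USD → EUR → CHF:
CHF 130,000.00 ÷ 0.90057 (buy USD at ask) = USD 144,353.02
USD 144,353.02 ÷ 1.0827 (buy EUR at ask) = EUR 133,326.89
EUR 133,326.89 × 0.99541 (sell EUR at bid) = CHF 132,714.92

Net profit: CHF 2,714.92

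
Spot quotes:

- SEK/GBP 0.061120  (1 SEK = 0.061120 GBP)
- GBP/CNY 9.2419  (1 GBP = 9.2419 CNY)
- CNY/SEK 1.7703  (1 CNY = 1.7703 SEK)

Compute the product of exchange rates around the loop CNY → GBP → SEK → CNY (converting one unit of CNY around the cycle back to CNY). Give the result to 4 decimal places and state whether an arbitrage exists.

Around CNY → GBP → SEK → CNY: 1 ÷ 9.2419 ÷ 0.061120 ÷ 1.7703 = 1.000020
Product ≈ 1 (deviation 0.002%, within rounding noise).

1.0000 (no arbitrage)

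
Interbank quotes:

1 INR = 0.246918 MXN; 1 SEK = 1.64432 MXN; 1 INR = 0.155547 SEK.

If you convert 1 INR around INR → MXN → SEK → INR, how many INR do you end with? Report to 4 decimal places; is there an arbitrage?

Around INR → MXN → SEK → INR: 1 × 0.246918 ÷ 1.64432 ÷ 0.155547 = 0.965394
Product < 1; profitable direction is INR → SEK → MXN → INR.

0.9654 (arbitrage exists)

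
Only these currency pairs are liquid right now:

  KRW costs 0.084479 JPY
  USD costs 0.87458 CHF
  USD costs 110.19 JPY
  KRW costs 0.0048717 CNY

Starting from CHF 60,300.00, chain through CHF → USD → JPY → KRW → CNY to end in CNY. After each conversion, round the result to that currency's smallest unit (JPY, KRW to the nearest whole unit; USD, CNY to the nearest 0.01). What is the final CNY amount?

CNY 438,118.65

CHF 60,300.00 ÷ 0.87458 = USD 68,947.38
USD 68,947.38 × 110.19 = JPY 7,597,312
JPY 7,597,312 ÷ 0.084479 = KRW 89,931,368
KRW 89,931,368 × 0.0048717 = CNY 438,118.65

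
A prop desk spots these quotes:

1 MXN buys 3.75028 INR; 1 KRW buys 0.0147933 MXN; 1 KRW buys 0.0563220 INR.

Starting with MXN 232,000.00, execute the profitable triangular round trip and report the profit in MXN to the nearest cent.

Profitable loop is MXN → KRW → INR → MXN:
MXN 232,000.00 ÷ 0.0147933 = KRW 15,682,775
KRW 15,682,775 × 0.0563220 = INR 883,285.27
INR 883,285.27 ÷ 3.75028 = MXN 235,525.15
Profit = MXN 235,525.15 − MXN 232,000.00

Profit: MXN 3,525.15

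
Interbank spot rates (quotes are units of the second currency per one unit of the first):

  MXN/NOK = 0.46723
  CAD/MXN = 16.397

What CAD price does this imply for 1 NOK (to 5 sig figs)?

NOK/CAD = 0.13053

1 NOK ÷ 0.46723 = 2.14027 MXN
2.14027 MXN ÷ 16.397 = 0.130528 CAD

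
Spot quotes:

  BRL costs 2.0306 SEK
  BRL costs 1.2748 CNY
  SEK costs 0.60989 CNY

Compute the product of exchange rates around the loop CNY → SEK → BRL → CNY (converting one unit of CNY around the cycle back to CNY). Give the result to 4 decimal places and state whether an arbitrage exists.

Around CNY → SEK → BRL → CNY: 1 ÷ 0.60989 ÷ 2.0306 × 1.2748 = 1.029357
Product > 1; profitable direction is CNY → SEK → BRL → CNY.

1.0294 (arbitrage exists)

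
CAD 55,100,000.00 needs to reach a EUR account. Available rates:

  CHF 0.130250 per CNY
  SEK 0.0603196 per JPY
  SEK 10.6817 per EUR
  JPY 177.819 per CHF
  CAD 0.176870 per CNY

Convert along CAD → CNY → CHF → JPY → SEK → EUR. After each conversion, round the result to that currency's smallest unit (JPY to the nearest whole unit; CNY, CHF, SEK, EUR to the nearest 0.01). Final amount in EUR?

EUR 40,744,725.38

CAD 55,100,000.00 ÷ 0.176870 = CNY 311,528,241.08
CNY 311,528,241.08 × 0.130250 = CHF 40,576,553.40
CHF 40,576,553.40 × 177.819 = JPY 7,215,282,149
JPY 7,215,282,149 × 0.0603196 = SEK 435,222,933.11
SEK 435,222,933.11 ÷ 10.6817 = EUR 40,744,725.38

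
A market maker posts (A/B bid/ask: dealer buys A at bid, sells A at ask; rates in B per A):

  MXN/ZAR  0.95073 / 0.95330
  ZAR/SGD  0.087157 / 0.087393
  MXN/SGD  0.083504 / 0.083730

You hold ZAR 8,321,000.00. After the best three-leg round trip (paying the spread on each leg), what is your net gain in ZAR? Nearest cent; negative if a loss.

Net profit: ZAR 19,201.83

Best loop ZAR → MXN → SGD → ZAR:
ZAR 8,321,000.00 ÷ 0.95330 (buy MXN at ask) = MXN 8,728,626.88
MXN 8,728,626.88 × 0.083504 (sell MXN at bid) = SGD 728,875.26
SGD 728,875.26 ÷ 0.087393 (buy ZAR at ask) = ZAR 8,340,201.83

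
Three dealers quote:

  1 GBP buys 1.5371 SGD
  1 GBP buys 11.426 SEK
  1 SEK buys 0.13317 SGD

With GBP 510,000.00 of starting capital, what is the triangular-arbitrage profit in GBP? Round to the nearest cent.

Profitable loop is GBP → SGD → SEK → GBP:
GBP 510,000.00 × 1.5371 = SGD 783,921.00
SGD 783,921.00 ÷ 0.13317 = SEK 5,886,618.61
SEK 5,886,618.61 ÷ 11.426 = GBP 515,195.05
Profit = GBP 515,195.05 − GBP 510,000.00

Profit: GBP 5,195.05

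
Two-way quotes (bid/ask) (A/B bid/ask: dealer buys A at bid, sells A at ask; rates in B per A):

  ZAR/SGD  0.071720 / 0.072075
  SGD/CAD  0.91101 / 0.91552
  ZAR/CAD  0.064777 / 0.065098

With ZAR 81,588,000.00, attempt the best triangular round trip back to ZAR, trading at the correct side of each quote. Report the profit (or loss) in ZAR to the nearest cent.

Best loop ZAR → SGD → CAD → ZAR:
ZAR 81,588,000.00 × 0.071720 (sell ZAR at bid) = SGD 5,851,491.36
SGD 5,851,491.36 × 0.91101 (sell SGD at bid) = CAD 5,330,767.14
CAD 5,330,767.14 ÷ 0.065098 (buy ZAR at ask) = ZAR 81,888,339.79

Net profit: ZAR 300,339.79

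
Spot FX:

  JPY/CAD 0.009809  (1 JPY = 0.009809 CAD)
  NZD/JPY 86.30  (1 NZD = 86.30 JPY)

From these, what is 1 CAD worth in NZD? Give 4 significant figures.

1 CAD ÷ 0.009809 = 101.947 JPY
101.947 JPY ÷ 86.30 = 1.18131 NZD

CAD/NZD = 1.181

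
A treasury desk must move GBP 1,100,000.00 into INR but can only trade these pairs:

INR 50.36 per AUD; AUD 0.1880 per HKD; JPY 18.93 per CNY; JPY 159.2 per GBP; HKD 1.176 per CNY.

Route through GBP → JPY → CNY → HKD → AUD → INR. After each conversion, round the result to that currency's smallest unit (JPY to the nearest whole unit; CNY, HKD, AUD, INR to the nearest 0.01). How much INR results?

INR 102,999,716.12

GBP 1,100,000.00 × 159.2 = JPY 175,120,000
JPY 175,120,000 ÷ 18.93 = CNY 9,250,924.46
CNY 9,250,924.46 × 1.176 = HKD 10,879,087.16
HKD 10,879,087.16 × 0.1880 = AUD 2,045,268.39
AUD 2,045,268.39 × 50.36 = INR 102,999,716.12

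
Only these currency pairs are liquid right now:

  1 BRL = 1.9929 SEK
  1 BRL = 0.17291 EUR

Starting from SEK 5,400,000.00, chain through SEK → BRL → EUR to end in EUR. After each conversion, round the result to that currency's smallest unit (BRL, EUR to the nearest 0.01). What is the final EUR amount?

SEK 5,400,000.00 ÷ 1.9929 = BRL 2,709,619.15
BRL 2,709,619.15 × 0.17291 = EUR 468,520.25

EUR 468,520.25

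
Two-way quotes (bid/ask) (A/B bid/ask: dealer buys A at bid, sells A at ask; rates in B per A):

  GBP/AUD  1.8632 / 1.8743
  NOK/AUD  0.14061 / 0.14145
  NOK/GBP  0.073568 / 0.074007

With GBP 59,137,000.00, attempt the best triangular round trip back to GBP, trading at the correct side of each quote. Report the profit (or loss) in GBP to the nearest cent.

Best loop GBP → NOK → AUD → GBP:
GBP 59,137,000.00 ÷ 0.074007 (buy NOK at ask) = NOK 799,073,060.66
NOK 799,073,060.66 × 0.14061 (sell NOK at bid) = AUD 112,357,663.06
AUD 112,357,663.06 ÷ 1.8743 (buy GBP at ask) = GBP 59,946,466.98

Net profit: GBP 809,466.98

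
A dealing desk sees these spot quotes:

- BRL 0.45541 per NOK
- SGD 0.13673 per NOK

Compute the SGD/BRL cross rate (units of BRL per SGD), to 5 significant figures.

1 SGD ÷ 0.13673 = 7.31368 NOK
7.31368 NOK × 0.45541 = 3.33072 BRL

SGD/BRL = 3.3307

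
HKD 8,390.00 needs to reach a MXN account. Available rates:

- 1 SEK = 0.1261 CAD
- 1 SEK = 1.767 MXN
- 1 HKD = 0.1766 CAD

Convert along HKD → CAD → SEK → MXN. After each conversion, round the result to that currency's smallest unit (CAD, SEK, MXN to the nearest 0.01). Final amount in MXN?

MXN 20,762.18

HKD 8,390.00 × 0.1766 = CAD 1,481.67
CAD 1,481.67 ÷ 0.1261 = SEK 11,749.96
SEK 11,749.96 × 1.767 = MXN 20,762.18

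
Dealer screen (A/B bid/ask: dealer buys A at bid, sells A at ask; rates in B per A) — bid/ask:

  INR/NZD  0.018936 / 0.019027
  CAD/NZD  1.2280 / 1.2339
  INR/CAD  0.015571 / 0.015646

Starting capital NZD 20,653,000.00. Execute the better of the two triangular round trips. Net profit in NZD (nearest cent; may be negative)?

Best loop NZD → INR → CAD → NZD:
NZD 20,653,000.00 ÷ 0.019027 (buy INR at ask) = INR 1,085,457,507.75
INR 1,085,457,507.75 × 0.015571 (sell INR at bid) = CAD 16,901,658.85
CAD 16,901,658.85 × 1.2280 (sell CAD at bid) = NZD 20,755,237.07

Net profit: NZD 102,237.07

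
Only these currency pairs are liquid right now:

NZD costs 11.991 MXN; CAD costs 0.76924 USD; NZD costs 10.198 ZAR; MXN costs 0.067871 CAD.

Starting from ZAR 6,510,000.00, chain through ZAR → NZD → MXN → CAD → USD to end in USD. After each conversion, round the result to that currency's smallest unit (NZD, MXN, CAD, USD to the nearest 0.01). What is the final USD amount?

ZAR 6,510,000.00 ÷ 10.198 = NZD 638,360.46
NZD 638,360.46 × 11.991 = MXN 7,654,580.28
MXN 7,654,580.28 × 0.067871 = CAD 519,524.02
CAD 519,524.02 × 0.76924 = USD 399,638.66

USD 399,638.66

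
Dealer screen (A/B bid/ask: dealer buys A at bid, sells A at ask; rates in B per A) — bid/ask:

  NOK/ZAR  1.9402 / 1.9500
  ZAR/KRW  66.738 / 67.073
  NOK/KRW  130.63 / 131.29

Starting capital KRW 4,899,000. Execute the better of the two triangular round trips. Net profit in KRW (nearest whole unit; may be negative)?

Net result: KRW -6,081 (no profitable arbitrage after spreads)

Best loop KRW → ZAR → NOK → KRW:
KRW 4,899,000 ÷ 67.073 (buy ZAR at ask) = ZAR 73,039.82
ZAR 73,039.82 ÷ 1.9500 (buy NOK at ask) = NOK 37,456.32
NOK 37,456.32 × 130.63 (sell NOK at bid) = KRW 4,892,919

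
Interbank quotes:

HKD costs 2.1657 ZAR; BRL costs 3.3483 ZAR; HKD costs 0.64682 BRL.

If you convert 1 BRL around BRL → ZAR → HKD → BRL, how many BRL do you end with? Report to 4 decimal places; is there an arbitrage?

Around BRL → ZAR → HKD → BRL: 1 × 3.3483 ÷ 2.1657 × 0.64682 = 1.000022
Product ≈ 1 (deviation 0.002%, within rounding noise).

1.0000 (no arbitrage)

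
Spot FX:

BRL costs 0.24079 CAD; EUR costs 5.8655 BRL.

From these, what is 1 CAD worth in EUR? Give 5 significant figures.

CAD/EUR = 0.70804

1 CAD ÷ 0.24079 = 4.153 BRL
4.153 BRL ÷ 5.8655 = 0.708038 EUR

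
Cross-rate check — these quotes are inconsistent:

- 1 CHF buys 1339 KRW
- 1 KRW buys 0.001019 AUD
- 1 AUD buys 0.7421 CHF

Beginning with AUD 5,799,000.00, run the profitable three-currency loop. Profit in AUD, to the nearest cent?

Profit: AUD 72,787.11

Profitable loop is AUD → CHF → KRW → AUD:
AUD 5,799,000.00 × 0.7421 = CHF 4,303,437.90
CHF 4,303,437.90 × 1339 = KRW 5,762,303,348
KRW 5,762,303,348 × 0.001019 = AUD 5,871,787.11
Profit = AUD 5,871,787.11 − AUD 5,799,000.00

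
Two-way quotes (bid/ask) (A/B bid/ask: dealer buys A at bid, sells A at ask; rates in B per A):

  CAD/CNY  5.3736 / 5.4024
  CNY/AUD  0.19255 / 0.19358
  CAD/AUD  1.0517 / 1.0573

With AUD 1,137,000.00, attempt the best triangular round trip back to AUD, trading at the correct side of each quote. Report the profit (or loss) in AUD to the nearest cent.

Net profit: AUD 6,418.24

Best loop AUD → CNY → CAD → AUD:
AUD 1,137,000.00 ÷ 0.19358 (buy CNY at ask) = CNY 5,873,540.66
CNY 5,873,540.66 ÷ 5.4024 (buy CAD at ask) = CAD 1,087,209.51
CAD 1,087,209.51 × 1.0517 (sell CAD at bid) = AUD 1,143,418.24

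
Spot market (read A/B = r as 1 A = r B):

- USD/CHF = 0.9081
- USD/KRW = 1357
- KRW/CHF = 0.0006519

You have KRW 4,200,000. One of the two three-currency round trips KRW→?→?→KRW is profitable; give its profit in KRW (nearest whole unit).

Profitable loop is KRW → USD → CHF → KRW:
KRW 4,200,000 ÷ 1357 = USD 3,095.06
USD 3,095.06 × 0.9081 = CHF 2,810.63
CHF 2,810.63 ÷ 0.0006519 = KRW 4,311,438
Profit = KRW 4,311,438 − KRW 4,200,000

Profit: KRW 111,438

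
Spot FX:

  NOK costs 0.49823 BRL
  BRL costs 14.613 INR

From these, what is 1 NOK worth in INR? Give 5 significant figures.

NOK/INR = 7.2806

1 NOK × 0.49823 = 0.49823 BRL
0.49823 BRL × 14.613 = 7.28063 INR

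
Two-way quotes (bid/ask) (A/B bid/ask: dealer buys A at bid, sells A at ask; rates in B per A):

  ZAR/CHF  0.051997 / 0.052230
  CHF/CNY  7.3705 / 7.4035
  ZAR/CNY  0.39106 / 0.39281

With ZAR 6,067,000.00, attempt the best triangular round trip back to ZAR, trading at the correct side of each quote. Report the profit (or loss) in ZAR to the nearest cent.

Net profit: ZAR 68,645.85

Best loop ZAR → CNY → CHF → ZAR:
ZAR 6,067,000.00 × 0.39106 (sell ZAR at bid) = CNY 2,372,561.02
CNY 2,372,561.02 ÷ 7.4035 (buy CHF at ask) = CHF 320,464.78
CHF 320,464.78 ÷ 0.052230 (buy ZAR at ask) = ZAR 6,135,645.85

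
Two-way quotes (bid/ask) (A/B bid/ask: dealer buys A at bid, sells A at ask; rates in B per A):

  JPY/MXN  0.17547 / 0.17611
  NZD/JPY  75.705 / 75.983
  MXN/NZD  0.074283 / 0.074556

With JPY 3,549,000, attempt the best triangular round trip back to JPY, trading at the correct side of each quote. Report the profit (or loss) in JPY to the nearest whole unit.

Best loop JPY → NZD → MXN → JPY:
JPY 3,549,000 ÷ 75.983 (buy NZD at ask) = NZD 46,707.82
NZD 46,707.82 ÷ 0.074556 (buy MXN at ask) = MXN 626,479.64
MXN 626,479.64 ÷ 0.17611 (buy JPY at ask) = JPY 3,557,320

Net profit: JPY 8,320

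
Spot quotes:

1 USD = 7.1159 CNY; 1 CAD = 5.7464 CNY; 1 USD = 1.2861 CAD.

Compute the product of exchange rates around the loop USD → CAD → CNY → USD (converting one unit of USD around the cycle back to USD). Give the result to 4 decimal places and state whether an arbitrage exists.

1.0386 (arbitrage exists)

Around USD → CAD → CNY → USD: 1 × 1.2861 × 5.7464 ÷ 7.1159 = 1.038582
Product > 1; profitable direction is USD → CAD → CNY → USD.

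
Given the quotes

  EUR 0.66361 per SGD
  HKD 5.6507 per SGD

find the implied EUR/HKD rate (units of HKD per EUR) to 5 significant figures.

EUR/HKD = 8.5151

1 EUR ÷ 0.66361 = 1.50691 SGD
1.50691 SGD × 5.6507 = 8.51509 HKD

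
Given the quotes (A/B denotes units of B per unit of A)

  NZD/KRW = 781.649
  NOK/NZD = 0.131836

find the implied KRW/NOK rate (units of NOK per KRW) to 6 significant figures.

1 KRW ÷ 781.649 = 0.00127935 NZD
0.00127935 NZD ÷ 0.131836 = 0.00970408 NOK

KRW/NOK = 0.00970408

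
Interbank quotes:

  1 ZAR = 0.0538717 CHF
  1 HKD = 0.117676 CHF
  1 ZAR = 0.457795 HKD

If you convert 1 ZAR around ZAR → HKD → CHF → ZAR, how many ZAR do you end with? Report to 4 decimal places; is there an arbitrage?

1.0000 (no arbitrage)

Around ZAR → HKD → CHF → ZAR: 1 × 0.457795 × 0.117676 ÷ 0.0538717 = 0.999996
Product ≈ 1 (deviation 0.000%, within rounding noise).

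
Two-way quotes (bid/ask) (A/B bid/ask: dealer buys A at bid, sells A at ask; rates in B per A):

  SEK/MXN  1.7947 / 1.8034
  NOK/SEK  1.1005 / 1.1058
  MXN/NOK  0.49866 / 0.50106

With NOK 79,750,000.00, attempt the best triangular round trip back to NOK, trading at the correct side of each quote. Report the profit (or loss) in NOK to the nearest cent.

Net profit: NOK 62,755.84

Best loop NOK → MXN → SEK → NOK:
NOK 79,750,000.00 ÷ 0.50106 (buy MXN at ask) = MXN 159,162,575.34
MXN 159,162,575.34 ÷ 1.8034 (buy SEK at ask) = SEK 88,256,945.40
SEK 88,256,945.40 ÷ 1.1058 (buy NOK at ask) = NOK 79,812,755.84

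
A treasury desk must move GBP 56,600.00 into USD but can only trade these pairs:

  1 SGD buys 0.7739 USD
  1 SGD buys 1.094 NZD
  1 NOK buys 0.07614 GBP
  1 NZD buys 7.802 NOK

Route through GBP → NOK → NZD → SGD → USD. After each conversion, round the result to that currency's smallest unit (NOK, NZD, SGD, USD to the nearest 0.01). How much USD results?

GBP 56,600.00 ÷ 0.07614 = NOK 743,367.48
NOK 743,367.48 ÷ 7.802 = NZD 95,279.09
NZD 95,279.09 ÷ 1.094 = SGD 87,092.40
SGD 87,092.40 × 0.7739 = USD 67,400.81

USD 67,400.81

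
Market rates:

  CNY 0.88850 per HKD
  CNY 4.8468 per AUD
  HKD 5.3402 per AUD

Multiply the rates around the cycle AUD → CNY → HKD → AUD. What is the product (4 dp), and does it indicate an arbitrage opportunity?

Around AUD → CNY → HKD → AUD: 1 × 4.8468 ÷ 0.88850 ÷ 5.3402 = 1.021504
Product > 1; profitable direction is AUD → CNY → HKD → AUD.

1.0215 (arbitrage exists)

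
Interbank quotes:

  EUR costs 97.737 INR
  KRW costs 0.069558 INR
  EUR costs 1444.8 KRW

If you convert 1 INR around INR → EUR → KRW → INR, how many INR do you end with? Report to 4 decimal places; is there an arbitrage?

1.0282 (arbitrage exists)

Around INR → EUR → KRW → INR: 1 ÷ 97.737 × 1444.8 × 0.069558 = 1.028243
Product > 1; profitable direction is INR → EUR → KRW → INR.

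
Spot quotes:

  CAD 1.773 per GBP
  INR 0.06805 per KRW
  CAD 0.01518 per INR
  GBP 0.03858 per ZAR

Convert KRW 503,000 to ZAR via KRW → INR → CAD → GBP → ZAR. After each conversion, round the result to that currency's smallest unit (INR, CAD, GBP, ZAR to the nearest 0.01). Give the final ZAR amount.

KRW 503,000 × 0.06805 = INR 34,229.15
INR 34,229.15 × 0.01518 = CAD 519.60
CAD 519.60 ÷ 1.773 = GBP 293.06
GBP 293.06 ÷ 0.03858 = ZAR 7,596.16

ZAR 7,596.16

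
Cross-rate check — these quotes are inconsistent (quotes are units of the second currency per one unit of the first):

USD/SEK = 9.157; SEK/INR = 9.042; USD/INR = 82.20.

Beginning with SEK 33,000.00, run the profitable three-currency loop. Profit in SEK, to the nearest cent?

Profitable loop is SEK → INR → USD → SEK:
SEK 33,000.00 × 9.042 = INR 298,386.00
INR 298,386.00 ÷ 82.20 = USD 3,630.00
USD 3,630.00 × 9.157 = SEK 33,239.91
Profit = SEK 33,239.91 − SEK 33,000.00

Profit: SEK 239.91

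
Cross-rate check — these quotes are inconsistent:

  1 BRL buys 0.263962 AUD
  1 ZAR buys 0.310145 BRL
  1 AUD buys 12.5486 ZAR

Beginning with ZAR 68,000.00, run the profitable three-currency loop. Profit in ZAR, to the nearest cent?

Profitable loop is ZAR → BRL → AUD → ZAR:
ZAR 68,000.00 × 0.310145 = BRL 21,089.86
BRL 21,089.86 × 0.263962 = AUD 5,566.92
AUD 5,566.92 × 12.5486 = ZAR 69,857.07
Profit = ZAR 69,857.07 − ZAR 68,000.00

Profit: ZAR 1,857.07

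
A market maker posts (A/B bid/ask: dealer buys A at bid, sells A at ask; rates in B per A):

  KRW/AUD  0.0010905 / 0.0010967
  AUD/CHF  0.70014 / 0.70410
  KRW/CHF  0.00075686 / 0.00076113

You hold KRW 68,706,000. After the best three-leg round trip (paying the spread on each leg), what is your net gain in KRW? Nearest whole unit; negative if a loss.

Best loop KRW → AUD → CHF → KRW:
KRW 68,706,000 × 0.0010905 (sell KRW at bid) = AUD 74,923.89
AUD 74,923.89 × 0.70014 (sell AUD at bid) = CHF 52,457.21
CHF 52,457.21 ÷ 0.00076113 (buy KRW at ask) = KRW 68,920,177

Net profit: KRW 214,177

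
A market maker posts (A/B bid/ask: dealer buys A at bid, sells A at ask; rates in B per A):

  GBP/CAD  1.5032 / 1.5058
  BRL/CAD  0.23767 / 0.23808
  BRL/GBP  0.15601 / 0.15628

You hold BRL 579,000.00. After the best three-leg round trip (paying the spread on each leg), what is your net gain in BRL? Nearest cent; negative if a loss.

Best loop BRL → CAD → GBP → BRL:
BRL 579,000.00 × 0.23767 (sell BRL at bid) = CAD 137,610.93
CAD 137,610.93 ÷ 1.5058 (buy GBP at ask) = GBP 91,387.26
GBP 91,387.26 ÷ 0.15628 (buy BRL at ask) = BRL 584,766.16

Net profit: BRL 5,766.16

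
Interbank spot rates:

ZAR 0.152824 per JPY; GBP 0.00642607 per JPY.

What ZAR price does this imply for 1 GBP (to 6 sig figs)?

1 GBP ÷ 0.00642607 = 155.616 JPY
155.616 JPY × 0.152824 = 23.7819 ZAR

GBP/ZAR = 23.7819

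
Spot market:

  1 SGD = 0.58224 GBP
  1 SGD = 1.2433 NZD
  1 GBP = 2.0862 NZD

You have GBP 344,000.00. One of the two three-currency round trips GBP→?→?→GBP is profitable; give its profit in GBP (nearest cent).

Profitable loop is GBP → SGD → NZD → GBP:
GBP 344,000.00 ÷ 0.58224 = SGD 590,821.65
SGD 590,821.65 × 1.2433 = NZD 734,568.56
NZD 734,568.56 ÷ 2.0862 = GBP 352,108.41
Profit = GBP 352,108.41 − GBP 344,000.00

Profit: GBP 8,108.41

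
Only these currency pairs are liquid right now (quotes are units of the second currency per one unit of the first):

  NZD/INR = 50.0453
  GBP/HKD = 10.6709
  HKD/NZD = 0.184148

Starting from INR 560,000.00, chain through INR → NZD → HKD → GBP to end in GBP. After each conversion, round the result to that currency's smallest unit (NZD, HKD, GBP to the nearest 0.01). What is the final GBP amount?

GBP 5,694.51

INR 560,000.00 ÷ 50.0453 = NZD 11,189.86
NZD 11,189.86 ÷ 0.184148 = HKD 60,765.58
HKD 60,765.58 ÷ 10.6709 = GBP 5,694.51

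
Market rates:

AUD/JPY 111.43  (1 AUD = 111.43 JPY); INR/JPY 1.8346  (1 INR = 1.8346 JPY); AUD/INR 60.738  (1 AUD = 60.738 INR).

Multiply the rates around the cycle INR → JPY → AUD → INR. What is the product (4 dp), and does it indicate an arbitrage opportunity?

Around INR → JPY → AUD → INR: 1 × 1.8346 ÷ 111.43 × 60.738 = 0.999999
Product ≈ 1 (deviation 0.000%, within rounding noise).

1.0000 (no arbitrage)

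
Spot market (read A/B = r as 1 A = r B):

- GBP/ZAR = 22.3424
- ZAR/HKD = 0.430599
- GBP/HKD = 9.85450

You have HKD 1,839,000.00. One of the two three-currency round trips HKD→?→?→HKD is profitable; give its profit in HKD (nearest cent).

Profit: HKD 44,707.57

Profitable loop is HKD → ZAR → GBP → HKD:
HKD 1,839,000.00 ÷ 0.430599 = ZAR 4,270,794.87
ZAR 4,270,794.87 ÷ 22.3424 = GBP 191,152.02
GBP 191,152.02 × 9.85450 = HKD 1,883,707.57
Profit = HKD 1,883,707.57 − HKD 1,839,000.00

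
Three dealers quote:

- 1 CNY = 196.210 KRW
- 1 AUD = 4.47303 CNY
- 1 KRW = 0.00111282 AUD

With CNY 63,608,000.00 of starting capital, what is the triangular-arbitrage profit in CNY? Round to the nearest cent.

Profitable loop is CNY → AUD → KRW → CNY:
CNY 63,608,000.00 ÷ 4.47303 = AUD 14,220,338.34
AUD 14,220,338.34 ÷ 0.00111282 = KRW 12,778,650,940
KRW 12,778,650,940 ÷ 196.210 = CNY 65,127,419.29
Profit = CNY 65,127,419.29 − CNY 63,608,000.00

Profit: CNY 1,519,419.29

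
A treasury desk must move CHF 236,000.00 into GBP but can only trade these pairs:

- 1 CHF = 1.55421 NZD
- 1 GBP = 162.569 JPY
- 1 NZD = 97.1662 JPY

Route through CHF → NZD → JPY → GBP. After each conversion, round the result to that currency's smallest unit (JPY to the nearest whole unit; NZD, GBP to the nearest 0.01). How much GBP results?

GBP 219,229.59

CHF 236,000.00 × 1.55421 = NZD 366,793.56
NZD 366,793.56 × 97.1662 = JPY 35,639,936
JPY 35,639,936 ÷ 162.569 = GBP 219,229.59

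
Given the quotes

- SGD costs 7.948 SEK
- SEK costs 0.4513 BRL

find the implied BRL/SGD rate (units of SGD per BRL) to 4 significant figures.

BRL/SGD = 0.2788

1 BRL ÷ 0.4513 = 2.21582 SEK
2.21582 SEK ÷ 7.948 = 0.27879 SGD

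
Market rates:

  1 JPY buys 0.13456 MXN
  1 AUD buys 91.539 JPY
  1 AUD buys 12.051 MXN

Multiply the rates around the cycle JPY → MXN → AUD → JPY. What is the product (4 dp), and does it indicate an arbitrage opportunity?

Around JPY → MXN → AUD → JPY: 1 × 0.13456 ÷ 12.051 × 91.539 = 1.022113
Product > 1; profitable direction is JPY → MXN → AUD → JPY.

1.0221 (arbitrage exists)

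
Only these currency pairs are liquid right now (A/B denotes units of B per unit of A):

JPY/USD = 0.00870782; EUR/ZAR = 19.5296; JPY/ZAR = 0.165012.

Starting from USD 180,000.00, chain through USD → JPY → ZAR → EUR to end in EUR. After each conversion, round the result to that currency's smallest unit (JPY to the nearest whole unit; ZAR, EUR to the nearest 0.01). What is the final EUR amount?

USD 180,000.00 ÷ 0.00870782 = JPY 20,671,075
JPY 20,671,075 × 0.165012 = ZAR 3,410,975.43
ZAR 3,410,975.43 ÷ 19.5296 = EUR 174,656.70

EUR 174,656.70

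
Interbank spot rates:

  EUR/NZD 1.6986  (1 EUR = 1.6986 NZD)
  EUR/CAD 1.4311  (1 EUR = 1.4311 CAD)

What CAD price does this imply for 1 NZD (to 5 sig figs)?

1 NZD ÷ 1.6986 = 0.58872 EUR
0.58872 EUR × 1.4311 = 0.842517 CAD

NZD/CAD = 0.84252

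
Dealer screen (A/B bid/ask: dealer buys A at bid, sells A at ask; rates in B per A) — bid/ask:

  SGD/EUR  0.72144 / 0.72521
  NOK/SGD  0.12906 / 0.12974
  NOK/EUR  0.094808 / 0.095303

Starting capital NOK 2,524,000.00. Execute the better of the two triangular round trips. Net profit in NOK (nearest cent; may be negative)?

Best loop NOK → EUR → SGD → NOK:
NOK 2,524,000.00 × 0.094808 (sell NOK at bid) = EUR 239,295.39
EUR 239,295.39 ÷ 0.72521 (buy SGD at ask) = SGD 329,967.03
SGD 329,967.03 ÷ 0.12974 (buy NOK at ask) = NOK 2,543,294.54

Net profit: NOK 19,294.54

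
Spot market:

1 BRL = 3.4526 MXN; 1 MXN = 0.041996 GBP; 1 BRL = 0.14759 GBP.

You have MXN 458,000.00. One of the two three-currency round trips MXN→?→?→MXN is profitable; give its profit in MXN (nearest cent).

Profit: MXN 8,195.65

Profitable loop is MXN → BRL → GBP → MXN:
MXN 458,000.00 ÷ 3.4526 = BRL 132,653.65
BRL 132,653.65 × 0.14759 = GBP 19,578.35
GBP 19,578.35 ÷ 0.041996 = MXN 466,195.65
Profit = MXN 466,195.65 − MXN 458,000.00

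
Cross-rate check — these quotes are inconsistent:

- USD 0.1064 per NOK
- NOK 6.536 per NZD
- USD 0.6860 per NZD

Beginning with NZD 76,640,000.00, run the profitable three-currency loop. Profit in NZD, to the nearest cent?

Profitable loop is NZD → NOK → USD → NZD:
NZD 76,640,000.00 × 6.536 = NOK 500,919,040.00
NOK 500,919,040.00 × 0.1064 = USD 53,297,785.86
USD 53,297,785.86 ÷ 0.6860 = NZD 77,693,565.39
Profit = NZD 77,693,565.39 − NZD 76,640,000.00

Profit: NZD 1,053,565.39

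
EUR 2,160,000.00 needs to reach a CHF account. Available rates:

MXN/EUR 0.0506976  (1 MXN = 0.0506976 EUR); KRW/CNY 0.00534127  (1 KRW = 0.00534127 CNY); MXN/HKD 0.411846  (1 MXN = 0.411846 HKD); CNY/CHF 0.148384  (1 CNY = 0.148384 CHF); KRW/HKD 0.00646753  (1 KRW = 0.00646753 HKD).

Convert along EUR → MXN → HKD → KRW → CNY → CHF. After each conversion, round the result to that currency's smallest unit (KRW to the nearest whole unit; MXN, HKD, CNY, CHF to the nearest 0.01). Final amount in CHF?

EUR 2,160,000.00 ÷ 0.0506976 = MXN 42,605,567.13
MXN 42,605,567.13 × 0.411846 = HKD 17,546,932.40
HKD 17,546,932.40 ÷ 0.00646753 = KRW 2,713,080,944
KRW 2,713,080,944 × 0.00534127 = CNY 14,491,297.85
CNY 14,491,297.85 × 0.148384 = CHF 2,150,276.74

CHF 2,150,276.74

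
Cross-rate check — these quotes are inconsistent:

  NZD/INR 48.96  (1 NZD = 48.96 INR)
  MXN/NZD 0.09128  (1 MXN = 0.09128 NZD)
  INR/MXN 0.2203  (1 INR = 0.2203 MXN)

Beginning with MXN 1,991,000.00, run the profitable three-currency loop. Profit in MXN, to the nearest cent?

Profitable loop is MXN → INR → NZD → MXN:
MXN 1,991,000.00 ÷ 0.2203 = INR 9,037,675.90
INR 9,037,675.90 ÷ 48.96 = NZD 184,593.05
NZD 184,593.05 ÷ 0.09128 = MXN 2,022,272.72
Profit = MXN 2,022,272.72 − MXN 1,991,000.00

Profit: MXN 31,272.72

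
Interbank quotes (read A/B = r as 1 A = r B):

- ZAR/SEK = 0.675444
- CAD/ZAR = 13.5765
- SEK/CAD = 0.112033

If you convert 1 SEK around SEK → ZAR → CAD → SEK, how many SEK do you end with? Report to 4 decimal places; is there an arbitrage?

0.9734 (arbitrage exists)

Around SEK → ZAR → CAD → SEK: 1 ÷ 0.675444 ÷ 13.5765 ÷ 0.112033 = 0.973368
Product < 1; profitable direction is SEK → CAD → ZAR → SEK.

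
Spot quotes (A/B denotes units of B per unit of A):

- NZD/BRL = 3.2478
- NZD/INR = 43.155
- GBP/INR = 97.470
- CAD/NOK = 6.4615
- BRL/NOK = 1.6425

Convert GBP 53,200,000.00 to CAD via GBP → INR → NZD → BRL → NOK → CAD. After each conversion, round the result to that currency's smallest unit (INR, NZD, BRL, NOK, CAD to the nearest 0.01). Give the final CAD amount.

CAD 99,200,254.07

GBP 53,200,000.00 × 97.470 = INR 5,185,404,000.00
INR 5,185,404,000.00 ÷ 43.155 = NZD 120,157,664.23
NZD 120,157,664.23 × 3.2478 = BRL 390,248,061.89
BRL 390,248,061.89 × 1.6425 = NOK 640,982,441.65
NOK 640,982,441.65 ÷ 6.4615 = CAD 99,200,254.07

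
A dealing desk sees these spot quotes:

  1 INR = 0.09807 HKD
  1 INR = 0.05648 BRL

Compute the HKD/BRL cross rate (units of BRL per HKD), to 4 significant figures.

HKD/BRL = 0.5759

1 HKD ÷ 0.09807 = 10.1968 INR
10.1968 INR × 0.05648 = 0.575915 BRL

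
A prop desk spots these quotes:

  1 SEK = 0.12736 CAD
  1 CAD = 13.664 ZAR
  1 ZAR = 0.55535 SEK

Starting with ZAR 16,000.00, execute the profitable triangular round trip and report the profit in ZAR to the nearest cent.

Profit: ZAR 555.50

Profitable loop is ZAR → CAD → SEK → ZAR:
ZAR 16,000.00 ÷ 13.664 = CAD 1,170.96
CAD 1,170.96 ÷ 0.12736 = SEK 9,194.10
SEK 9,194.10 ÷ 0.55535 = ZAR 16,555.50
Profit = ZAR 16,555.50 − ZAR 16,000.00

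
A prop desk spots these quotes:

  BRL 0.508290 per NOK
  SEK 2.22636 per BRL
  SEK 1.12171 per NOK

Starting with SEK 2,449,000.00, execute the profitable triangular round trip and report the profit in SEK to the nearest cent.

Profitable loop is SEK → NOK → BRL → SEK:
SEK 2,449,000.00 ÷ 1.12171 = NOK 2,183,273.75
NOK 2,183,273.75 × 0.508290 = BRL 1,109,736.22
BRL 1,109,736.22 × 2.22636 = SEK 2,470,672.32
Profit = SEK 2,470,672.32 − SEK 2,449,000.00

Profit: SEK 21,672.32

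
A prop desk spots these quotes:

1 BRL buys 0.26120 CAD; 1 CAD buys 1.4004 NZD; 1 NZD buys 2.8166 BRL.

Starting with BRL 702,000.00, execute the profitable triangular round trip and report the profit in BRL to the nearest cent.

Profit: BRL 21,248.53

Profitable loop is BRL → CAD → NZD → BRL:
BRL 702,000.00 × 0.26120 = CAD 183,362.40
CAD 183,362.40 × 1.4004 = NZD 256,780.70
NZD 256,780.70 × 2.8166 = BRL 723,248.53
Profit = BRL 723,248.53 − BRL 702,000.00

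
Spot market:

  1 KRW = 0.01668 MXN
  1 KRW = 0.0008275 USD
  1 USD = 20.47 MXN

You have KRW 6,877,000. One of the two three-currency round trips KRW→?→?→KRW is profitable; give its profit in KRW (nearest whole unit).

Profit: KRW 106,752

Profitable loop is KRW → USD → MXN → KRW:
KRW 6,877,000 × 0.0008275 = USD 5,690.72
USD 5,690.72 × 20.47 = MXN 116,488.99
MXN 116,488.99 ÷ 0.01668 = KRW 6,983,752
Profit = KRW 6,983,752 − KRW 6,877,000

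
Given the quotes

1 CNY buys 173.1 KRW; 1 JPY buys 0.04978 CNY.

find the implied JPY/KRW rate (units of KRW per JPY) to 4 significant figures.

1 JPY × 0.04978 = 0.04978 CNY
0.04978 CNY × 173.1 = 8.61692 KRW

JPY/KRW = 8.617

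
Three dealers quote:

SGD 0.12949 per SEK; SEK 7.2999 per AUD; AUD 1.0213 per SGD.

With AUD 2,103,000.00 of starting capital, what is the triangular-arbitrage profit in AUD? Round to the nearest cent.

Profit: AUD 75,375.78

Profitable loop is AUD → SGD → SEK → AUD:
AUD 2,103,000.00 ÷ 1.0213 = SGD 2,059,140.31
SGD 2,059,140.31 ÷ 0.12949 = SEK 15,901,925.33
SEK 15,901,925.33 ÷ 7.2999 = AUD 2,178,375.78
Profit = AUD 2,178,375.78 − AUD 2,103,000.00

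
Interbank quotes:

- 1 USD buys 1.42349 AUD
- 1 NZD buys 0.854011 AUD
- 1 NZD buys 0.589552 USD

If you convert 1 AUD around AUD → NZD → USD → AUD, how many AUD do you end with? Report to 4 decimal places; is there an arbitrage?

Around AUD → NZD → USD → AUD: 1 ÷ 0.854011 × 0.589552 × 1.42349 = 0.982682
Product < 1; profitable direction is AUD → USD → NZD → AUD.

0.9827 (arbitrage exists)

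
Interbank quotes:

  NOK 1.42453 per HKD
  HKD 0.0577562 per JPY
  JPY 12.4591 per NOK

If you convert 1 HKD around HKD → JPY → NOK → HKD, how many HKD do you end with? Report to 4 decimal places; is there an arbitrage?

0.9755 (arbitrage exists)

Around HKD → JPY → NOK → HKD: 1 ÷ 0.0577562 ÷ 12.4591 ÷ 1.42453 = 0.975536
Product < 1; profitable direction is HKD → NOK → JPY → HKD.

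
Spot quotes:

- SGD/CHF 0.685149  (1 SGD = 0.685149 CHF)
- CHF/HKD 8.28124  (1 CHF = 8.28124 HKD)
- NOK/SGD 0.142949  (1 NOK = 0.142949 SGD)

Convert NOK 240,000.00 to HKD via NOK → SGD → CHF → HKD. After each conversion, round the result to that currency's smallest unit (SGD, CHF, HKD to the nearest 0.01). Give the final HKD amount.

HKD 194,658.25

NOK 240,000.00 × 0.142949 = SGD 34,307.76
SGD 34,307.76 × 0.685149 = CHF 23,505.93
CHF 23,505.93 × 8.28124 = HKD 194,658.25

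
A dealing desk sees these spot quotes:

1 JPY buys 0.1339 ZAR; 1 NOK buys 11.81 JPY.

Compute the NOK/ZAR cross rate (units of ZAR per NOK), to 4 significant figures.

1 NOK × 11.81 = 11.81 JPY
11.81 JPY × 0.1339 = 1.58136 ZAR

NOK/ZAR = 1.581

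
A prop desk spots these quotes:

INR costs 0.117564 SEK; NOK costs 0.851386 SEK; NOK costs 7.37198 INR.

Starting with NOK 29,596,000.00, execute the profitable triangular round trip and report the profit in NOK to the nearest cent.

Profitable loop is NOK → INR → SEK → NOK:
NOK 29,596,000.00 × 7.37198 = INR 218,181,120.08
INR 218,181,120.08 × 0.117564 = SEK 25,650,245.20
SEK 25,650,245.20 ÷ 0.851386 = NOK 30,127,633.30
Profit = NOK 30,127,633.30 − NOK 29,596,000.00

Profit: NOK 531,633.30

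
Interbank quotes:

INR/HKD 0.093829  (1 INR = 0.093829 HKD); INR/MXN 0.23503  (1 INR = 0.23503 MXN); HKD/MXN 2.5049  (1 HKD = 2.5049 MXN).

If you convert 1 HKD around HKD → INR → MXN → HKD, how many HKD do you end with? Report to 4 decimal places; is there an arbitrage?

1.0000 (no arbitrage)

Around HKD → INR → MXN → HKD: 1 ÷ 0.093829 × 0.23503 ÷ 2.5049 = 0.999990
Product ≈ 1 (deviation 0.001%, within rounding noise).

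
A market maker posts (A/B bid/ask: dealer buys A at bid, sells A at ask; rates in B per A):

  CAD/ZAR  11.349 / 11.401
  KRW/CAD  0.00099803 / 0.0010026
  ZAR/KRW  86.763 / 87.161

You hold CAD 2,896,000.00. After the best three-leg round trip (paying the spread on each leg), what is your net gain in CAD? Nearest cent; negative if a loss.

Net profit: CAD 10,736.79

Best loop CAD → KRW → ZAR → CAD:
CAD 2,896,000.00 ÷ 0.0010026 (buy KRW at ask) = KRW 2,888,489,926
KRW 2,888,489,926 ÷ 87.161 (buy ZAR at ask) = ZAR 33,139,706.13
ZAR 33,139,706.13 ÷ 11.401 (buy CAD at ask) = CAD 2,906,736.79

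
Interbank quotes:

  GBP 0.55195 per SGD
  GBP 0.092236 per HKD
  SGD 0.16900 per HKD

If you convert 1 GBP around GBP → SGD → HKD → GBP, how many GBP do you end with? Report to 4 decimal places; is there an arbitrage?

Around GBP → SGD → HKD → GBP: 1 ÷ 0.55195 ÷ 0.16900 × 0.092236 = 0.988813
Product < 1; profitable direction is GBP → HKD → SGD → GBP.

0.9888 (arbitrage exists)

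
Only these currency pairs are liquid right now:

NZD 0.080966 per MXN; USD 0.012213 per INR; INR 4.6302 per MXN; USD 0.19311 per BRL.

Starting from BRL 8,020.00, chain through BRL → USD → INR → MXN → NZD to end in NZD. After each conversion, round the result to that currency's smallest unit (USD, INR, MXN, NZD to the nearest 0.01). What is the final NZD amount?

BRL 8,020.00 × 0.19311 = USD 1,548.74
USD 1,548.74 ÷ 0.012213 = INR 126,810.78
INR 126,810.78 ÷ 4.6302 = MXN 27,387.75
MXN 27,387.75 × 0.080966 = NZD 2,217.48

NZD 2,217.48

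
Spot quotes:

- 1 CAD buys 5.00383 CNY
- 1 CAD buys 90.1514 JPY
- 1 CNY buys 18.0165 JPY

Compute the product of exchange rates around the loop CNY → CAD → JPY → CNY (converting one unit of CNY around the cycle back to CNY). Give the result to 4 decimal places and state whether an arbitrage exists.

Around CNY → CAD → JPY → CNY: 1 ÷ 5.00383 × 90.1514 ÷ 18.0165 = 0.999999
Product ≈ 1 (deviation 0.000%, within rounding noise).

1.0000 (no arbitrage)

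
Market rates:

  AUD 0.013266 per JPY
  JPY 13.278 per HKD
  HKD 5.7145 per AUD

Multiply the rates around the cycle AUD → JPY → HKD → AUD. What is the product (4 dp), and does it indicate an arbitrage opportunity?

Around AUD → JPY → HKD → AUD: 1 ÷ 0.013266 ÷ 13.278 ÷ 5.7145 = 0.993457
Product < 1; profitable direction is AUD → HKD → JPY → AUD.

0.9935 (arbitrage exists)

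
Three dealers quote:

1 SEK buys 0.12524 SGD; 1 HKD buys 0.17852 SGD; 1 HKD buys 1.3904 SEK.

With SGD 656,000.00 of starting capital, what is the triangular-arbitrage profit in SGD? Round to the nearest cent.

Profitable loop is SGD → SEK → HKD → SGD:
SGD 656,000.00 ÷ 0.12524 = SEK 5,237,943.15
SEK 5,237,943.15 ÷ 1.3904 = HKD 3,767,220.33
HKD 3,767,220.33 × 0.17852 = SGD 672,524.17
Profit = SGD 672,524.17 − SGD 656,000.00

Profit: SGD 16,524.17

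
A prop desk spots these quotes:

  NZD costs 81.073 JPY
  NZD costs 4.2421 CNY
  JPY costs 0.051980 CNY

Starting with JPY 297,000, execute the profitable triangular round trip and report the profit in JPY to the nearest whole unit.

Profitable loop is JPY → NZD → CNY → JPY:
JPY 297,000 ÷ 81.073 = NZD 3,663.37
NZD 3,663.37 × 4.2421 = CNY 15,540.36
CNY 15,540.36 ÷ 0.051980 = JPY 298,968
Profit = JPY 298,968 − JPY 297,000

Profit: JPY 1,968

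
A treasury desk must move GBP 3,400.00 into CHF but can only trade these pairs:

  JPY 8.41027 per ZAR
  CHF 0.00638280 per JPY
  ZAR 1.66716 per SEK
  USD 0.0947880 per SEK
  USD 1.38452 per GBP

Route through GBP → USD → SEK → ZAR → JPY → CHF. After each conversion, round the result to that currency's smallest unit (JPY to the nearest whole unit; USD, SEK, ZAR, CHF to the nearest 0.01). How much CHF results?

CHF 4,444.50

GBP 3,400.00 × 1.38452 = USD 4,707.37
USD 4,707.37 ÷ 0.0947880 = SEK 49,662.09
SEK 49,662.09 × 1.66716 = ZAR 82,794.65
ZAR 82,794.65 × 8.41027 = JPY 696,325
JPY 696,325 × 0.00638280 = CHF 4,444.50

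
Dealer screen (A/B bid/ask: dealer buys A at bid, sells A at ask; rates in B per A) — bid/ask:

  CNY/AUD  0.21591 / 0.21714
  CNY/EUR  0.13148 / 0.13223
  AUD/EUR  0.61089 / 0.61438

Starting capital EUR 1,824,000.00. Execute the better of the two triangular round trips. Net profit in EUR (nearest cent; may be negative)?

Best loop EUR → CNY → AUD → EUR:
EUR 1,824,000.00 ÷ 0.13223 (buy CNY at ask) = CNY 13,794,146.56
CNY 13,794,146.56 × 0.21591 (sell CNY at bid) = AUD 2,978,294.18
AUD 2,978,294.18 × 0.61089 (sell AUD at bid) = EUR 1,819,410.13

Net result: EUR -4,589.87 (no profitable arbitrage after spreads)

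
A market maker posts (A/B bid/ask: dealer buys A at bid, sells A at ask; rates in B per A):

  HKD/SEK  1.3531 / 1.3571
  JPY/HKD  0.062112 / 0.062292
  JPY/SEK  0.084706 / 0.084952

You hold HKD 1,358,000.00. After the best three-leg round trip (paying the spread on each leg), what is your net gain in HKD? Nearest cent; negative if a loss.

Best loop HKD → JPY → SEK → HKD:
HKD 1,358,000.00 ÷ 0.062292 (buy JPY at ask) = JPY 21,800,552
JPY 21,800,552 × 0.084706 (sell JPY at bid) = SEK 1,846,637.58
SEK 1,846,637.58 ÷ 1.3571 (buy HKD at ask) = HKD 1,360,723.29

Net profit: HKD 2,723.29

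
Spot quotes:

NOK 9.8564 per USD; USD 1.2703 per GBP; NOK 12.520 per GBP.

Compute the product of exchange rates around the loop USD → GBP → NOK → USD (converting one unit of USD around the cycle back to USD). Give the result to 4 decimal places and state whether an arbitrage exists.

Around USD → GBP → NOK → USD: 1 ÷ 1.2703 × 12.520 ÷ 9.8564 = 0.999953
Product ≈ 1 (deviation 0.005%, within rounding noise).

1.0000 (no arbitrage)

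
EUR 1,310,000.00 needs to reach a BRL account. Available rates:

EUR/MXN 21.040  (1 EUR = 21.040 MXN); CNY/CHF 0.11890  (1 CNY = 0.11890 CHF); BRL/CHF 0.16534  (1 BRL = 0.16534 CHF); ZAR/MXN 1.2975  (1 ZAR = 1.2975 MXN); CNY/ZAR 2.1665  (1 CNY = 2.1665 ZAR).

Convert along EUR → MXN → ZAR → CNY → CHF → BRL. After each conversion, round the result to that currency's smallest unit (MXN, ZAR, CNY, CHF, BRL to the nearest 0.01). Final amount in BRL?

EUR 1,310,000.00 × 21.040 = MXN 27,562,400.00
MXN 27,562,400.00 ÷ 1.2975 = ZAR 21,242,697.50
ZAR 21,242,697.50 ÷ 2.1665 = CNY 9,805,076.16
CNY 9,805,076.16 × 0.11890 = CHF 1,165,823.56
CHF 1,165,823.56 ÷ 0.16534 = BRL 7,051,067.86

BRL 7,051,067.86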